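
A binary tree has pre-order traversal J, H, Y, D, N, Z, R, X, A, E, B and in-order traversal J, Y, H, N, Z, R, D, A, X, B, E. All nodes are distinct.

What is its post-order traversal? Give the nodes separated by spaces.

Y R Z N A B E X D H J

The first element of pre-order is the root; it splits in-order into left and right subtrees.
Root J: left subtree has 0 nodes { }, right has 10 {Y, H, N, Z, R, D, A, X, B, E}.
  Root H: left subtree has 1 node {Y}, right has 8 {N, Z, R, D, A, X, B, E}.
    Root D: left subtree has 3 nodes {N, Z, R}, right has 4 {A, X, B, E}.
      Root N: left subtree has 0 nodes { }, right has 2 {Z, R}.
        Root Z: left subtree has 0 nodes { }, right has 1 {R}.
      Root X: left subtree has 1 node {A}, right has 2 {B, E}.
        Root E: left subtree has 1 node {B}, right has 0 { }.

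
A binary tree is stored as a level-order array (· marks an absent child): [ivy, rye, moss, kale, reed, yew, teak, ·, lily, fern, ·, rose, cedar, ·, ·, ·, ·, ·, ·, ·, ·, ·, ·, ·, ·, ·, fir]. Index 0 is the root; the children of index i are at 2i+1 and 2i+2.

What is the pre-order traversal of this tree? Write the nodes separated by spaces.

ivy rye kale lily reed fern moss yew rose cedar fir teak

Pre-order visits the node, then its left subtree, then its right subtree.
Visit ivy.
At ivy: go left to rye.
  Visit rye.
  At rye: go left to kale.
    Visit kale.
    At kale: no left child.
    At kale: go right to lily.
      lily is a leaf — visit lily.
  At rye: go right to reed.
    Visit reed.
    At reed: go left to fern.
      fern is a leaf — visit fern.
    At reed: no right child.
At ivy: go right to moss.
  Visit moss.
  At moss: go left to yew.
    Visit yew.
    At yew: go left to rose.
      rose is a leaf — visit rose.
    At yew: go right to cedar.
      Visit cedar.
      At cedar: no left child.
      At cedar: go right to fir.
        fir is a leaf — visit fir.
  At moss: go right to teak.
    teak is a leaf — visit teak.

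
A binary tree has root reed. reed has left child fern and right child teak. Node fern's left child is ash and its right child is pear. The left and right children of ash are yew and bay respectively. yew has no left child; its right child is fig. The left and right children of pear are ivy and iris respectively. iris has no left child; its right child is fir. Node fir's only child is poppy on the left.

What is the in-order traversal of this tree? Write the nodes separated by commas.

In-order visits the left subtree, then the node, then the right subtree.
At reed: go left to fern.
  At fern: go left to ash.
    At ash: go left to yew.
      At yew: no left child.
      Visit yew.
      At yew: go right to fig.
        fig is a leaf — visit fig.
    Visit ash.
    At ash: go right to bay.
      bay is a leaf — visit bay.
  Visit fern.
  At fern: go right to pear.
    At pear: go left to ivy.
      ivy is a leaf — visit ivy.
    Visit pear.
    At pear: go right to iris.
      At iris: no left child.
      Visit iris.
      At iris: go right to fir.
        At fir: go left to poppy.
          poppy is a leaf — visit poppy.
        Visit fir.
        At fir: no right child.
Visit reed.
At reed: go right to teak.
  teak is a leaf — visit teak.

yew, fig, ash, bay, fern, ivy, pear, iris, poppy, fir, reed, teak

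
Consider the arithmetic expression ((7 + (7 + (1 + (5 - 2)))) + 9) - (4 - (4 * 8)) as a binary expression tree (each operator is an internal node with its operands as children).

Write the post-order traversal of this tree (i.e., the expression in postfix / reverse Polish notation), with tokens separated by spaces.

Post-order on an expression tree gives postfix notation: for each operator, emit left operand, right operand, then the operator.

7 7 1 5 2 - + + + 9 + 4 4 8 * - -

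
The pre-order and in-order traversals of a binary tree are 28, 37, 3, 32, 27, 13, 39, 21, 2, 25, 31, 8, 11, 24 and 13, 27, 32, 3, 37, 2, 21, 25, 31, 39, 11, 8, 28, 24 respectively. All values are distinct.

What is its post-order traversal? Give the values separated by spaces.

The first element of pre-order is the root; it splits in-order into left and right subtrees.
Root 28: left subtree has 12 nodes {13, 27, 32, 3, 37, 2, 21, 25, 31, 39, 11, 8}, right has 1 {24}.
  Root 37: left subtree has 4 nodes {13, 27, 32, 3}, right has 7 {2, 21, 25, 31, 39, 11, 8}.
    Root 3: left subtree has 3 nodes {13, 27, 32}, right has 0 { }.
      Root 32: left subtree has 2 nodes {13, 27}, right has 0 { }.
        Root 27: left subtree has 1 node {13}, right has 0 { }.
    Root 39: left subtree has 4 nodes {2, 21, 25, 31}, right has 2 {11, 8}.
      Root 21: left subtree has 1 node {2}, right has 2 {25, 31}.
        Root 25: left subtree has 0 nodes { }, right has 1 {31}.
      Root 8: left subtree has 1 node {11}, right has 0 { }.

13 27 32 3 2 31 25 21 11 8 39 37 24 28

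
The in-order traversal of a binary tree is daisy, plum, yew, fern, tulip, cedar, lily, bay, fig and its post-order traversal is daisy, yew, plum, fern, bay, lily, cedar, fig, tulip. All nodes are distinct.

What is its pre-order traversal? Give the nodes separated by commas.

The last element of post-order is the root; it splits in-order into left and right subtrees.
Root tulip: left subtree has 4 nodes {daisy, plum, yew, fern}, right has 4 {cedar, lily, bay, fig}.
  Root fern: left subtree has 3 nodes {daisy, plum, yew}, right has 0 { }.
    Root plum: left subtree has 1 node {daisy}, right has 1 {yew}.
  Root fig: left subtree has 3 nodes {cedar, lily, bay}, right has 0 { }.
    Root cedar: left subtree has 0 nodes { }, right has 2 {lily, bay}.
      Root lily: left subtree has 0 nodes { }, right has 1 {bay}.

tulip, fern, plum, daisy, yew, fig, cedar, lily, bay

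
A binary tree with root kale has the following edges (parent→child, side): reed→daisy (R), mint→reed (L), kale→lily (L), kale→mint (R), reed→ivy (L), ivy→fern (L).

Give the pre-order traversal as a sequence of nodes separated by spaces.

Pre-order visits the node, then its left subtree, then its right subtree.
Visit kale.
At kale: go left to lily.
  lily is a leaf — visit lily.
At kale: go right to mint.
  Visit mint.
  At mint: go left to reed.
    Visit reed.
    At reed: go left to ivy.
      Visit ivy.
      At ivy: go left to fern.
        fern is a leaf — visit fern.
      At ivy: no right child.
    At reed: go right to daisy.
      daisy is a leaf — visit daisy.
  At mint: no right child.

kale lily mint reed ivy fern daisy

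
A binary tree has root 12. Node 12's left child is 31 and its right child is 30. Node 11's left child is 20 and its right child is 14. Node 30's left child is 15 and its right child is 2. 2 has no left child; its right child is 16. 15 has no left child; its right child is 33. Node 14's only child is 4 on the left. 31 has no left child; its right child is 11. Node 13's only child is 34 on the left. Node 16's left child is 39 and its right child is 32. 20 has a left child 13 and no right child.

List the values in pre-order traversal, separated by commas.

Pre-order visits the node, then its left subtree, then its right subtree.
Visit 12.
At 12: go left to 31.
  Visit 31.
  At 31: no left child.
  At 31: go right to 11.
    Visit 11.
    At 11: go left to 20.
      Visit 20.
      At 20: go left to 13.
        Visit 13.
        At 13: go left to 34.
          34 is a leaf — visit 34.
        At 13: no right child.
      At 20: no right child.
    At 11: go right to 14.
      Visit 14.
      At 14: go left to 4.
        4 is a leaf — visit 4.
      At 14: no right child.
At 12: go right to 30.
  Visit 30.
  At 30: go left to 15.
    Visit 15.
    At 15: no left child.
    At 15: go right to 33.
      33 is a leaf — visit 33.
  At 30: go right to 2.
    Visit 2.
    At 2: no left child.
    At 2: go right to 16.
      Visit 16.
      At 16: go left to 39.
        39 is a leaf — visit 39.
      At 16: go right to 32.
        32 is a leaf — visit 32.

12, 31, 11, 20, 13, 34, 14, 4, 30, 15, 33, 2, 16, 39, 32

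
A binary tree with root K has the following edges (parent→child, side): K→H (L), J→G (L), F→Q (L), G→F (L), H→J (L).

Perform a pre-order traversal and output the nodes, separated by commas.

K, H, J, G, F, Q

Pre-order visits the node, then its left subtree, then its right subtree.
Visit K.
At K: go left to H.
  Visit H.
  At H: go left to J.
    Visit J.
    At J: go left to G.
      Visit G.
      At G: go left to F.
        Visit F.
        At F: go left to Q.
          Q is a leaf — visit Q.
        At F: no right child.
      At G: no right child.
    At J: no right child.
  At H: no right child.
At K: no right child.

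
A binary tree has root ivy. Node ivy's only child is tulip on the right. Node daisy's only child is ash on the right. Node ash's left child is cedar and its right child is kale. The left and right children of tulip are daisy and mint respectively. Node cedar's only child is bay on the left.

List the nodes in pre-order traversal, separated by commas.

Pre-order visits the node, then its left subtree, then its right subtree.
Visit ivy.
At ivy: no left child.
At ivy: go right to tulip.
  Visit tulip.
  At tulip: go left to daisy.
    Visit daisy.
    At daisy: no left child.
    At daisy: go right to ash.
      Visit ash.
      At ash: go left to cedar.
        Visit cedar.
        At cedar: go left to bay.
          bay is a leaf — visit bay.
        At cedar: no right child.
      At ash: go right to kale.
        kale is a leaf — visit kale.
  At tulip: go right to mint.
    mint is a leaf — visit mint.

ivy, tulip, daisy, ash, cedar, bay, kale, mint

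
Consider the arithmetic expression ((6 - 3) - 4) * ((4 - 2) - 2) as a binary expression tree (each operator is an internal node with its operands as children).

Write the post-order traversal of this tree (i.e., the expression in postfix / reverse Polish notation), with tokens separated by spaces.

Post-order on an expression tree gives postfix notation: for each operator, emit left operand, right operand, then the operator.

6 3 - 4 - 4 2 - 2 - *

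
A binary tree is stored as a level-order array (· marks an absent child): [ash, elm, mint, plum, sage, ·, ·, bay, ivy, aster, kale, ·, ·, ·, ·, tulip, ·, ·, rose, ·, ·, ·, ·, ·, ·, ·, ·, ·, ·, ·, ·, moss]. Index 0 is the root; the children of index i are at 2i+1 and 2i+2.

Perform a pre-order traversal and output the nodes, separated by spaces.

ash elm plum bay tulip moss ivy rose sage aster kale mint

Pre-order visits the node, then its left subtree, then its right subtree.
Visit ash.
At ash: go left to elm.
  Visit elm.
  At elm: go left to plum.
    Visit plum.
    At plum: go left to bay.
      Visit bay.
      At bay: go left to tulip.
        Visit tulip.
        At tulip: go left to moss.
          moss is a leaf — visit moss.
        At tulip: no right child.
      At bay: no right child.
    At plum: go right to ivy.
      Visit ivy.
      At ivy: no left child.
      At ivy: go right to rose.
        rose is a leaf — visit rose.
  At elm: go right to sage.
    Visit sage.
    At sage: go left to aster.
      aster is a leaf — visit aster.
    At sage: go right to kale.
      kale is a leaf — visit kale.
At ash: go right to mint.
  mint is a leaf — visit mint.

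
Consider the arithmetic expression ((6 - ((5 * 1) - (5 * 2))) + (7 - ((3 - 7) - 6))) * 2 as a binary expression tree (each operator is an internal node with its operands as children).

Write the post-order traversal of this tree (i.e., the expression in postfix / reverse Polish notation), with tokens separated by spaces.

Post-order on an expression tree gives postfix notation: for each operator, emit left operand, right operand, then the operator.

6 5 1 * 5 2 * - - 7 3 7 - 6 - - + 2 *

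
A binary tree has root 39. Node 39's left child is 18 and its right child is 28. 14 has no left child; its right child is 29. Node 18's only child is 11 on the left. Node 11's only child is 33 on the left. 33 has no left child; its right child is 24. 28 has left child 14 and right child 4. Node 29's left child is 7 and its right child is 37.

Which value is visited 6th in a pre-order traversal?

Pre-order visits the node, then its left subtree, then its right subtree.
Visit 39.
At 39: go left to 18.
  Visit 18.
  At 18: go left to 11.
    Visit 11.
    At 11: go left to 33.
      Visit 33.
      At 33: no left child.
      At 33: go right to 24.
        24 is a leaf — visit 24.
    At 11: no right child.
  At 18: no right child.
At 39: go right to 28.
  Visit 28.
  At 28: go left to 14.
    Visit 14.
    At 14: no left child.
    At 14: go right to 29.
      Visit 29.
      At 29: go left to 7.
        7 is a leaf — visit 7.
      At 29: go right to 37.
        37 is a leaf — visit 37.
  At 28: go right to 4.
    4 is a leaf — visit 4.
Full pre-order sequence: 39, 18, 11, 33, 24, 28, 14, 29, 7, 37, 4.

28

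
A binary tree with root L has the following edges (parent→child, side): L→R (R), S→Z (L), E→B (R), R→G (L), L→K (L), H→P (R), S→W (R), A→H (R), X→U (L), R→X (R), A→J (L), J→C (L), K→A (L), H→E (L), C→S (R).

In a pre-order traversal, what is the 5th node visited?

C

Pre-order visits the node, then its left subtree, then its right subtree.
Visit L.
At L: go left to K.
  Visit K.
  At K: go left to A.
    Visit A.
    At A: go left to J.
      Visit J.
      At J: go left to C.
        Visit C.
        At C: no left child.
        At C: go right to S.
          Visit S.
          At S: go left to Z.
            Z is a leaf — visit Z.
          At S: go right to W.
            W is a leaf — visit W.
      At J: no right child.
    At A: go right to H.
      Visit H.
      At H: go left to E.
        Visit E.
        At E: no left child.
        At E: go right to B.
          B is a leaf — visit B.
      At H: go right to P.
        P is a leaf — visit P.
  At K: no right child.
At L: go right to R.
  Visit R.
  At R: go left to G.
    G is a leaf — visit G.
  At R: go right to X.
    Visit X.
    At X: go left to U.
      U is a leaf — visit U.
    At X: no right child.
Full pre-order sequence: L, K, A, J, C, S, Z, W, H, E, B, P, R, G, X, U.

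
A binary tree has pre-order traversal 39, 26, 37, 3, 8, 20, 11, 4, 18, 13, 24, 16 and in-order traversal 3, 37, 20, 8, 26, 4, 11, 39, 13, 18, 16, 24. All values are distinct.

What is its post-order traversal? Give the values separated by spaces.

3 20 8 37 4 11 26 13 16 24 18 39

The first element of pre-order is the root; it splits in-order into left and right subtrees.
Root 39: left subtree has 7 nodes {3, 37, 20, 8, 26, 4, 11}, right has 4 {13, 18, 16, 24}.
  Root 26: left subtree has 4 nodes {3, 37, 20, 8}, right has 2 {4, 11}.
    Root 37: left subtree has 1 node {3}, right has 2 {20, 8}.
      Root 8: left subtree has 1 node {20}, right has 0 { }.
    Root 11: left subtree has 1 node {4}, right has 0 { }.
  Root 18: left subtree has 1 node {13}, right has 2 {16, 24}.
    Root 24: left subtree has 1 node {16}, right has 0 { }.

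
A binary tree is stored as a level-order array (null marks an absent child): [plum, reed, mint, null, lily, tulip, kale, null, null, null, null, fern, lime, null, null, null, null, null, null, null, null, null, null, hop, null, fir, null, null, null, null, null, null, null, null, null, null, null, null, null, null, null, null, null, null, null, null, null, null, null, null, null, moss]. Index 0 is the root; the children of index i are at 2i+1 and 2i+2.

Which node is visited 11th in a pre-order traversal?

Pre-order visits the node, then its left subtree, then its right subtree.
Visit plum.
At plum: go left to reed.
  Visit reed.
  At reed: no left child.
  At reed: go right to lily.
    lily is a leaf — visit lily.
At plum: go right to mint.
  Visit mint.
  At mint: go left to tulip.
    Visit tulip.
    At tulip: go left to fern.
      Visit fern.
      At fern: go left to hop.
        hop is a leaf — visit hop.
      At fern: no right child.
    At tulip: go right to lime.
      Visit lime.
      At lime: go left to fir.
        Visit fir.
        At fir: go left to moss.
          moss is a leaf — visit moss.
        At fir: no right child.
      At lime: no right child.
  At mint: go right to kale.
    kale is a leaf — visit kale.
Full pre-order sequence: plum, reed, lily, mint, tulip, fern, hop, lime, fir, moss, kale.

kale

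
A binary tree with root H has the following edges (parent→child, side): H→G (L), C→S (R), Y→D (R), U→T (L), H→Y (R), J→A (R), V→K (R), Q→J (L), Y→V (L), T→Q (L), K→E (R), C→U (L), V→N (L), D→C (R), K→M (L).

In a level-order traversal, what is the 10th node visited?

E

Level-order visits nodes level by level from the root, left to right within each level.
Level 0: H
Level 1: G, Y
Level 2: V, D
Level 3: N, K, C
Level 4: M, E, U, S
Level 5: T
Level 6: Q
Level 7: J
Level 8: A
Full level-order sequence: H, G, Y, V, D, N, K, C, M, E, U, S, T, Q, J, A.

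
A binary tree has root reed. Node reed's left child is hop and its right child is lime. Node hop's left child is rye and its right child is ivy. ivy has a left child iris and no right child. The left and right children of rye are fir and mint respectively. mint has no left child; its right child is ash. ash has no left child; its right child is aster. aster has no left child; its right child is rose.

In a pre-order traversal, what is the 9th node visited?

Pre-order visits the node, then its left subtree, then its right subtree.
Visit reed.
At reed: go left to hop.
  Visit hop.
  At hop: go left to rye.
    Visit rye.
    At rye: go left to fir.
      fir is a leaf — visit fir.
    At rye: go right to mint.
      Visit mint.
      At mint: no left child.
      At mint: go right to ash.
        Visit ash.
        At ash: no left child.
        At ash: go right to aster.
          Visit aster.
          At aster: no left child.
          At aster: go right to rose.
            rose is a leaf — visit rose.
  At hop: go right to ivy.
    Visit ivy.
    At ivy: go left to iris.
      iris is a leaf — visit iris.
    At ivy: no right child.
At reed: go right to lime.
  lime is a leaf — visit lime.
Full pre-order sequence: reed, hop, rye, fir, mint, ash, aster, rose, ivy, iris, lime.

ivy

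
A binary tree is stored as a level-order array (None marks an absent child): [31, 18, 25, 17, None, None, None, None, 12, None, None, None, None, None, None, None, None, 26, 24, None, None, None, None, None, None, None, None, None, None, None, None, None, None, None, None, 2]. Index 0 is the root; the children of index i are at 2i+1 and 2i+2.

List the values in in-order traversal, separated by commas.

17, 2, 26, 12, 24, 18, 31, 25

In-order visits the left subtree, then the node, then the right subtree.
At 31: go left to 18.
  At 18: go left to 17.
    At 17: no left child.
    Visit 17.
    At 17: go right to 12.
      At 12: go left to 26.
        At 26: go left to 2.
          2 is a leaf — visit 2.
        Visit 26.
        At 26: no right child.
      Visit 12.
      At 12: go right to 24.
        24 is a leaf — visit 24.
  Visit 18.
  At 18: no right child.
Visit 31.
At 31: go right to 25.
  25 is a leaf — visit 25.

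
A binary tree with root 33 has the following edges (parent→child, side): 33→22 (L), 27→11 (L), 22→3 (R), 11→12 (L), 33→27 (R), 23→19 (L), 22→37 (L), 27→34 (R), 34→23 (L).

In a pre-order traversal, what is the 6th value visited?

11

Pre-order visits the node, then its left subtree, then its right subtree.
Visit 33.
At 33: go left to 22.
  Visit 22.
  At 22: go left to 37.
    37 is a leaf — visit 37.
  At 22: go right to 3.
    3 is a leaf — visit 3.
At 33: go right to 27.
  Visit 27.
  At 27: go left to 11.
    Visit 11.
    At 11: go left to 12.
      12 is a leaf — visit 12.
    At 11: no right child.
  At 27: go right to 34.
    Visit 34.
    At 34: go left to 23.
      Visit 23.
      At 23: go left to 19.
        19 is a leaf — visit 19.
      At 23: no right child.
    At 34: no right child.
Full pre-order sequence: 33, 22, 37, 3, 27, 11, 12, 34, 23, 19.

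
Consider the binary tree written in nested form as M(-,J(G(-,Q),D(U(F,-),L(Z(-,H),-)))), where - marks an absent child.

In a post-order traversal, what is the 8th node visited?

Post-order visits the left subtree, then the right subtree, then the node.
At M: no left child.
At M: go right to J.
  At J: go left to G.
    At G: no left child.
    At G: go right to Q.
      Q is a leaf — visit Q.
    Visit G.
  At J: go right to D.
    At D: go left to U.
      At U: go left to F.
        F is a leaf — visit F.
      At U: no right child.
      Visit U.
    At D: go right to L.
      At L: go left to Z.
        At Z: no left child.
        At Z: go right to H.
          H is a leaf — visit H.
        Visit Z.
      At L: no right child.
      Visit L.
    Visit D.
  Visit J.
Visit M.
Full post-order sequence: Q, G, F, U, H, Z, L, D, J, M.

D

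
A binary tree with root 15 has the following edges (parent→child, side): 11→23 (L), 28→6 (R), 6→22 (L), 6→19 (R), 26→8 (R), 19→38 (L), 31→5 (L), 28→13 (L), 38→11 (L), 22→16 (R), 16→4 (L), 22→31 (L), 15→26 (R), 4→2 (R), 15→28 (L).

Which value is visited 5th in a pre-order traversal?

22

Pre-order visits the node, then its left subtree, then its right subtree.
Visit 15.
At 15: go left to 28.
  Visit 28.
  At 28: go left to 13.
    13 is a leaf — visit 13.
  At 28: go right to 6.
    Visit 6.
    At 6: go left to 22.
      Visit 22.
      At 22: go left to 31.
        Visit 31.
        At 31: go left to 5.
          5 is a leaf — visit 5.
        At 31: no right child.
      At 22: go right to 16.
        Visit 16.
        At 16: go left to 4.
          Visit 4.
          At 4: no left child.
          At 4: go right to 2.
            2 is a leaf — visit 2.
        At 16: no right child.
    At 6: go right to 19.
      Visit 19.
      At 19: go left to 38.
        Visit 38.
        At 38: go left to 11.
          Visit 11.
          At 11: go left to 23.
            23 is a leaf — visit 23.
          At 11: no right child.
        At 38: no right child.
      At 19: no right child.
At 15: go right to 26.
  Visit 26.
  At 26: no left child.
  At 26: go right to 8.
    8 is a leaf — visit 8.
Full pre-order sequence: 15, 28, 13, 6, 22, 31, 5, 16, 4, 2, 19, 38, 11, 23, 26, 8.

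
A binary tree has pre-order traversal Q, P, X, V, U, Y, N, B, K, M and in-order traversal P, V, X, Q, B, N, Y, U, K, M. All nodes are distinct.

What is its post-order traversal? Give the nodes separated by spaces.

V X P B N Y M K U Q

The first element of pre-order is the root; it splits in-order into left and right subtrees.
Root Q: left subtree has 3 nodes {P, V, X}, right has 6 {B, N, Y, U, K, M}.
  Root P: left subtree has 0 nodes { }, right has 2 {V, X}.
    Root X: left subtree has 1 node {V}, right has 0 { }.
  Root U: left subtree has 3 nodes {B, N, Y}, right has 2 {K, M}.
    Root Y: left subtree has 2 nodes {B, N}, right has 0 { }.
      Root N: left subtree has 1 node {B}, right has 0 { }.
    Root K: left subtree has 0 nodes { }, right has 1 {M}.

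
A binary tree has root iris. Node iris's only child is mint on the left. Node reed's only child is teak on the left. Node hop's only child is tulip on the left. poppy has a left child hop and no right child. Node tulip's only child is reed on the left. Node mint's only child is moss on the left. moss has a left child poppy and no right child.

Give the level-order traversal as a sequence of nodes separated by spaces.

Level-order visits nodes level by level from the root, left to right within each level.
Level 0: iris
Level 1: mint
Level 2: moss
Level 3: poppy
Level 4: hop
Level 5: tulip
Level 6: reed
Level 7: teak

iris mint moss poppy hop tulip reed teak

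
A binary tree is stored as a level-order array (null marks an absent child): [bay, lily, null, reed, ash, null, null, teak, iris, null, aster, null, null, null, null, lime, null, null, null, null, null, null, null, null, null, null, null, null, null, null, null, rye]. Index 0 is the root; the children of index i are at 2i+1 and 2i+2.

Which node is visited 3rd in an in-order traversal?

teak

In-order visits the left subtree, then the node, then the right subtree.
At bay: go left to lily.
  At lily: go left to reed.
    At reed: go left to teak.
      At teak: go left to lime.
        At lime: go left to rye.
          rye is a leaf — visit rye.
        Visit lime.
        At lime: no right child.
      Visit teak.
      At teak: no right child.
    Visit reed.
    At reed: go right to iris.
      iris is a leaf — visit iris.
  Visit lily.
  At lily: go right to ash.
    At ash: no left child.
    Visit ash.
    At ash: go right to aster.
      aster is a leaf — visit aster.
Visit bay.
At bay: no right child.
Full in-order sequence: rye, lime, teak, reed, iris, lily, ash, aster, bay.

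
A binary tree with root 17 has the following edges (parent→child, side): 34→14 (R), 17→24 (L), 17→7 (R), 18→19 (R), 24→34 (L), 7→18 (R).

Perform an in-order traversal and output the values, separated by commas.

In-order visits the left subtree, then the node, then the right subtree.
At 17: go left to 24.
  At 24: go left to 34.
    At 34: no left child.
    Visit 34.
    At 34: go right to 14.
      14 is a leaf — visit 14.
  Visit 24.
  At 24: no right child.
Visit 17.
At 17: go right to 7.
  At 7: no left child.
  Visit 7.
  At 7: go right to 18.
    At 18: no left child.
    Visit 18.
    At 18: go right to 19.
      19 is a leaf — visit 19.

34, 14, 24, 17, 7, 18, 19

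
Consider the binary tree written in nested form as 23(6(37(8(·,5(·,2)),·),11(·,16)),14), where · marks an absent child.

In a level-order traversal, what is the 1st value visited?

23

Level-order visits nodes level by level from the root, left to right within each level.
Level 0: 23
Level 1: 6, 14
Level 2: 37, 11
Level 3: 8, 16
Level 4: 5
Level 5: 2
Full level-order sequence: 23, 6, 14, 37, 11, 8, 16, 5, 2.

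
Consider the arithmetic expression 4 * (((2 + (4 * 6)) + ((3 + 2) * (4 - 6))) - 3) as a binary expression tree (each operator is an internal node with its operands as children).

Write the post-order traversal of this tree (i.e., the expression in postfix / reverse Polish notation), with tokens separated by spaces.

Post-order on an expression tree gives postfix notation: for each operator, emit left operand, right operand, then the operator.

4 2 4 6 * + 3 2 + 4 6 - * + 3 - *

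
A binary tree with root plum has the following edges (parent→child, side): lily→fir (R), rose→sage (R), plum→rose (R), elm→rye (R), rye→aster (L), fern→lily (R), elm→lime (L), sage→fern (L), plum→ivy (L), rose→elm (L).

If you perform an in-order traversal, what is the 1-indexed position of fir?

In-order visits the left subtree, then the node, then the right subtree.
At plum: go left to ivy.
  ivy is a leaf — visit ivy.
Visit plum.
At plum: go right to rose.
  At rose: go left to elm.
    At elm: go left to lime.
      lime is a leaf — visit lime.
    Visit elm.
    At elm: go right to rye.
      At rye: go left to aster.
        aster is a leaf — visit aster.
      Visit rye.
      At rye: no right child.
  Visit rose.
  At rose: go right to sage.
    At sage: go left to fern.
      At fern: no left child.
      Visit fern.
      At fern: go right to lily.
        At lily: no left child.
        Visit lily.
        At lily: go right to fir.
          fir is a leaf — visit fir.
    Visit sage.
    At sage: no right child.
Full in-order sequence: ivy, plum, lime, elm, aster, rye, rose, fern, lily, fir, sage.

10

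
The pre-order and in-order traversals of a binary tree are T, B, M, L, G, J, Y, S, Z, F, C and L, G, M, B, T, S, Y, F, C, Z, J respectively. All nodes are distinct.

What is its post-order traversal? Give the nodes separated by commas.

G, L, M, B, S, C, F, Z, Y, J, T

The first element of pre-order is the root; it splits in-order into left and right subtrees.
Root T: left subtree has 4 nodes {L, G, M, B}, right has 6 {S, Y, F, C, Z, J}.
  Root B: left subtree has 3 nodes {L, G, M}, right has 0 { }.
    Root M: left subtree has 2 nodes {L, G}, right has 0 { }.
      Root L: left subtree has 0 nodes { }, right has 1 {G}.
  Root J: left subtree has 5 nodes {S, Y, F, C, Z}, right has 0 { }.
    Root Y: left subtree has 1 node {S}, right has 3 {F, C, Z}.
      Root Z: left subtree has 2 nodes {F, C}, right has 0 { }.
        Root F: left subtree has 0 nodes { }, right has 1 {C}.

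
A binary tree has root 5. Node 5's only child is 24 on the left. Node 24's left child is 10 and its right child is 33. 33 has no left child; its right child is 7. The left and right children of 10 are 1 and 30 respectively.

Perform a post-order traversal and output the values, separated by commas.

1, 30, 10, 7, 33, 24, 5

Post-order visits the left subtree, then the right subtree, then the node.
At 5: go left to 24.
  At 24: go left to 10.
    At 10: go left to 1.
      1 is a leaf — visit 1.
    At 10: go right to 30.
      30 is a leaf — visit 30.
    Visit 10.
  At 24: go right to 33.
    At 33: no left child.
    At 33: go right to 7.
      7 is a leaf — visit 7.
    Visit 33.
  Visit 24.
At 5: no right child.
Visit 5.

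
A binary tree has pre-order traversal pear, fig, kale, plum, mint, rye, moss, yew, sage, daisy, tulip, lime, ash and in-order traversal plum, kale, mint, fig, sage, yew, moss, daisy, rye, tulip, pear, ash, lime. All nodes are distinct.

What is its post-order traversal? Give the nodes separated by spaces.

plum mint kale sage yew daisy moss tulip rye fig ash lime pear

The first element of pre-order is the root; it splits in-order into left and right subtrees.
Root pear: left subtree has 10 nodes {plum, kale, mint, fig, sage, yew, moss, daisy, rye, tulip}, right has 2 {ash, lime}.
  Root fig: left subtree has 3 nodes {plum, kale, mint}, right has 6 {sage, yew, moss, daisy, rye, tulip}.
    Root kale: left subtree has 1 node {plum}, right has 1 {mint}.
    Root rye: left subtree has 4 nodes {sage, yew, moss, daisy}, right has 1 {tulip}.
      Root moss: left subtree has 2 nodes {sage, yew}, right has 1 {daisy}.
        Root yew: left subtree has 1 node {sage}, right has 0 { }.
  Root lime: left subtree has 1 node {ash}, right has 0 { }.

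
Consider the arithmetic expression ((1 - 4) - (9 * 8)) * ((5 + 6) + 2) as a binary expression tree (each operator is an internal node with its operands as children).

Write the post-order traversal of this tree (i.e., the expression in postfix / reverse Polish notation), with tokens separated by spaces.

Post-order on an expression tree gives postfix notation: for each operator, emit left operand, right operand, then the operator.

1 4 - 9 8 * - 5 6 + 2 + *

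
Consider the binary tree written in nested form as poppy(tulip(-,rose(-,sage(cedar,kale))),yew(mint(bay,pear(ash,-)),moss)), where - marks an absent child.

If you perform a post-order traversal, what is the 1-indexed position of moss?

Post-order visits the left subtree, then the right subtree, then the node.
At poppy: go left to tulip.
  At tulip: no left child.
  At tulip: go right to rose.
    At rose: no left child.
    At rose: go right to sage.
      At sage: go left to cedar.
        cedar is a leaf — visit cedar.
      At sage: go right to kale.
        kale is a leaf — visit kale.
      Visit sage.
    Visit rose.
  Visit tulip.
At poppy: go right to yew.
  At yew: go left to mint.
    At mint: go left to bay.
      bay is a leaf — visit bay.
    At mint: go right to pear.
      At pear: go left to ash.
        ash is a leaf — visit ash.
      At pear: no right child.
      Visit pear.
    Visit mint.
  At yew: go right to moss.
    moss is a leaf — visit moss.
  Visit yew.
Visit poppy.
Full post-order sequence: cedar, kale, sage, rose, tulip, bay, ash, pear, mint, moss, yew, poppy.

10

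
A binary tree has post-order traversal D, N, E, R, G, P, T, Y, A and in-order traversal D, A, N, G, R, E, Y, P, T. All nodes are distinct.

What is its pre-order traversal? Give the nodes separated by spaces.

A D Y G N R E T P

The last element of post-order is the root; it splits in-order into left and right subtrees.
Root A: left subtree has 1 node {D}, right has 7 {N, G, R, E, Y, P, T}.
  Root Y: left subtree has 4 nodes {N, G, R, E}, right has 2 {P, T}.
    Root G: left subtree has 1 node {N}, right has 2 {R, E}.
      Root R: left subtree has 0 nodes { }, right has 1 {E}.
    Root T: left subtree has 1 node {P}, right has 0 { }.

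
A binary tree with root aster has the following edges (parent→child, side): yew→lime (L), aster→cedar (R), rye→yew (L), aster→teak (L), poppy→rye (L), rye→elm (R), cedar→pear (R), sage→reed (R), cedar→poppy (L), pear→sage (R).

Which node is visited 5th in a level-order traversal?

pear

Level-order visits nodes level by level from the root, left to right within each level.
Level 0: aster
Level 1: teak, cedar
Level 2: poppy, pear
Level 3: rye, sage
Level 4: yew, elm, reed
Level 5: lime
Full level-order sequence: aster, teak, cedar, poppy, pear, rye, sage, yew, elm, reed, lime.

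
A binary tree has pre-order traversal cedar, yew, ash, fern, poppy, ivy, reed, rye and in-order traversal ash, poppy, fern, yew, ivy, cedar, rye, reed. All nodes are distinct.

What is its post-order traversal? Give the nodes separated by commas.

poppy, fern, ash, ivy, yew, rye, reed, cedar

The first element of pre-order is the root; it splits in-order into left and right subtrees.
Root cedar: left subtree has 5 nodes {ash, poppy, fern, yew, ivy}, right has 2 {rye, reed}.
  Root yew: left subtree has 3 nodes {ash, poppy, fern}, right has 1 {ivy}.
    Root ash: left subtree has 0 nodes { }, right has 2 {poppy, fern}.
      Root fern: left subtree has 1 node {poppy}, right has 0 { }.
  Root reed: left subtree has 1 node {rye}, right has 0 { }.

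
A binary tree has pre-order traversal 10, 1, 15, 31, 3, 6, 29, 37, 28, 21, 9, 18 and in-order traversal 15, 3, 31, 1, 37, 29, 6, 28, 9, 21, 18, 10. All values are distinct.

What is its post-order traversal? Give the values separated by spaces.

The first element of pre-order is the root; it splits in-order into left and right subtrees.
Root 10: left subtree has 11 nodes {15, 3, 31, 1, 37, 29, 6, 28, 9, 21, 18}, right has 0 { }.
  Root 1: left subtree has 3 nodes {15, 3, 31}, right has 7 {37, 29, 6, 28, 9, 21, 18}.
    Root 15: left subtree has 0 nodes { }, right has 2 {3, 31}.
      Root 31: left subtree has 1 node {3}, right has 0 { }.
    Root 6: left subtree has 2 nodes {37, 29}, right has 4 {28, 9, 21, 18}.
      Root 29: left subtree has 1 node {37}, right has 0 { }.
      Root 28: left subtree has 0 nodes { }, right has 3 {9, 21, 18}.
        Root 21: left subtree has 1 node {9}, right has 1 {18}.

3 31 15 37 29 9 18 21 28 6 1 10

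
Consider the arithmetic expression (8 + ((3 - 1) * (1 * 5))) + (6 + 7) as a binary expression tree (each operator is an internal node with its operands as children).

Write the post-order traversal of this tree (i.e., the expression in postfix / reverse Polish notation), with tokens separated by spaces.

Post-order on an expression tree gives postfix notation: for each operator, emit left operand, right operand, then the operator.

8 3 1 - 1 5 * * + 6 7 + +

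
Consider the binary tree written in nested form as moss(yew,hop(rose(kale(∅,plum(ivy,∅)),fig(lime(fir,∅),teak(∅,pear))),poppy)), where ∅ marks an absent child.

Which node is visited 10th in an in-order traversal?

teak

In-order visits the left subtree, then the node, then the right subtree.
At moss: go left to yew.
  yew is a leaf — visit yew.
Visit moss.
At moss: go right to hop.
  At hop: go left to rose.
    At rose: go left to kale.
      At kale: no left child.
      Visit kale.
      At kale: go right to plum.
        At plum: go left to ivy.
          ivy is a leaf — visit ivy.
        Visit plum.
        At plum: no right child.
    Visit rose.
    At rose: go right to fig.
      At fig: go left to lime.
        At lime: go left to fir.
          fir is a leaf — visit fir.
        Visit lime.
        At lime: no right child.
      Visit fig.
      At fig: go right to teak.
        At teak: no left child.
        Visit teak.
        At teak: go right to pear.
          pear is a leaf — visit pear.
  Visit hop.
  At hop: go right to poppy.
    poppy is a leaf — visit poppy.
Full in-order sequence: yew, moss, kale, ivy, plum, rose, fir, lime, fig, teak, pear, hop, poppy.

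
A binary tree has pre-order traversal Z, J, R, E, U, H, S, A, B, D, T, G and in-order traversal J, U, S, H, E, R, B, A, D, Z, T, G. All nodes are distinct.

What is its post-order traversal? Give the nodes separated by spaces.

The first element of pre-order is the root; it splits in-order into left and right subtrees.
Root Z: left subtree has 9 nodes {J, U, S, H, E, R, B, A, D}, right has 2 {T, G}.
  Root J: left subtree has 0 nodes { }, right has 8 {U, S, H, E, R, B, A, D}.
    Root R: left subtree has 4 nodes {U, S, H, E}, right has 3 {B, A, D}.
      Root E: left subtree has 3 nodes {U, S, H}, right has 0 { }.
        Root U: left subtree has 0 nodes { }, right has 2 {S, H}.
          Root H: left subtree has 1 node {S}, right has 0 { }.
      Root A: left subtree has 1 node {B}, right has 1 {D}.
  Root T: left subtree has 0 nodes { }, right has 1 {G}.

S H U E B D A R J G T Z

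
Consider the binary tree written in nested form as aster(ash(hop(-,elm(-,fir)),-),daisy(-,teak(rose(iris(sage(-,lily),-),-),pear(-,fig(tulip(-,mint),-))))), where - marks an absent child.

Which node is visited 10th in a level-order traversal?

Level-order visits nodes level by level from the root, left to right within each level.
Level 0: aster
Level 1: ash, daisy
Level 2: hop, teak
Level 3: elm, rose, pear
Level 4: fir, iris, fig
Level 5: sage, tulip
Level 6: lily, mint
Full level-order sequence: aster, ash, daisy, hop, teak, elm, rose, pear, fir, iris, fig, sage, tulip, lily, mint.

iris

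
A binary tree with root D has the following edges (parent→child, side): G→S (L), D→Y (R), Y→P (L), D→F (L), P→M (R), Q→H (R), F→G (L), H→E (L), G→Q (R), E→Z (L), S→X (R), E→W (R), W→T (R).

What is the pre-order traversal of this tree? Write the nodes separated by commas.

Pre-order visits the node, then its left subtree, then its right subtree.
Visit D.
At D: go left to F.
  Visit F.
  At F: go left to G.
    Visit G.
    At G: go left to S.
      Visit S.
      At S: no left child.
      At S: go right to X.
        X is a leaf — visit X.
    At G: go right to Q.
      Visit Q.
      At Q: no left child.
      At Q: go right to H.
        Visit H.
        At H: go left to E.
          Visit E.
          At E: go left to Z.
            Z is a leaf — visit Z.
          At E: go right to W.
            Visit W.
            At W: no left child.
            At W: go right to T.
              T is a leaf — visit T.
        At H: no right child.
  At F: no right child.
At D: go right to Y.
  Visit Y.
  At Y: go left to P.
    Visit P.
    At P: no left child.
    At P: go right to M.
      M is a leaf — visit M.
  At Y: no right child.

D, F, G, S, X, Q, H, E, Z, W, T, Y, P, M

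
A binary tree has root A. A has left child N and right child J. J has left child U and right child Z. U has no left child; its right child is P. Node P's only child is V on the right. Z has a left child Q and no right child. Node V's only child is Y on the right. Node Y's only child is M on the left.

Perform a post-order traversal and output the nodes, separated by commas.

Post-order visits the left subtree, then the right subtree, then the node.
At A: go left to N.
  N is a leaf — visit N.
At A: go right to J.
  At J: go left to U.
    At U: no left child.
    At U: go right to P.
      At P: no left child.
      At P: go right to V.
        At V: no left child.
        At V: go right to Y.
          At Y: go left to M.
            M is a leaf — visit M.
          At Y: no right child.
          Visit Y.
        Visit V.
      Visit P.
    Visit U.
  At J: go right to Z.
    At Z: go left to Q.
      Q is a leaf — visit Q.
    At Z: no right child.
    Visit Z.
  Visit J.
Visit A.

N, M, Y, V, P, U, Q, Z, J, A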